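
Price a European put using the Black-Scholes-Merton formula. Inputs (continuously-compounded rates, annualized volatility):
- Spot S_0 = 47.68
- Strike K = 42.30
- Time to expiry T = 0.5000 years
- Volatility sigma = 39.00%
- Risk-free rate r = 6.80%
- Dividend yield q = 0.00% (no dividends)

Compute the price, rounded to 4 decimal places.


Answer: Price = 2.1886

Derivation:
d1 = (ln(S/K) + (r - q + 0.5*sigma^2) * T) / (sigma * sqrt(T)) = 0.69532144
d2 = d1 - sigma * sqrt(T) = 0.41954979
exp(-rT) = 0.96657150; exp(-qT) = 1.00000000
P = K * exp(-rT) * N(-d2) - S_0 * exp(-qT) * N(-d1)
N(-d1) = 0.24342694; N(-d2) = 0.33740719
P = 42.3000 * 0.96657150 * 0.33740719 - 47.6800 * 1.00000000 * 0.24342694 = 2.1886


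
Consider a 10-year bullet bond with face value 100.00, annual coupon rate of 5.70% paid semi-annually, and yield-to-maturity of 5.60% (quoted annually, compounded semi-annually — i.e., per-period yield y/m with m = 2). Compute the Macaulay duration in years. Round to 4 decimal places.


Answer: Macaulay duration = 7.7678 years

Derivation:
Coupon per period c = face * coupon_rate / m = 2.850000
Periods per year m = 2; per-period yield y/m = 0.028000
Number of cashflows N = 20
Cashflows (t years, CF_t, discount factor 1/(1+y/m)^(m*t), PV):
  t = 0.5000: CF_t = 2.850000, DF = 0.972763, PV = 2.772374
  t = 1.0000: CF_t = 2.850000, DF = 0.946267, PV = 2.696861
  t = 1.5000: CF_t = 2.850000, DF = 0.920493, PV = 2.623406
  t = 2.0000: CF_t = 2.850000, DF = 0.895422, PV = 2.551951
  t = 2.5000: CF_t = 2.850000, DF = 0.871033, PV = 2.482443
  t = 3.0000: CF_t = 2.850000, DF = 0.847308, PV = 2.414828
  t = 3.5000: CF_t = 2.850000, DF = 0.824230, PV = 2.349054
  t = 4.0000: CF_t = 2.850000, DF = 0.801780, PV = 2.285072
  t = 4.5000: CF_t = 2.850000, DF = 0.779941, PV = 2.222833
  t = 5.0000: CF_t = 2.850000, DF = 0.758698, PV = 2.162289
  t = 5.5000: CF_t = 2.850000, DF = 0.738033, PV = 2.103394
  t = 6.0000: CF_t = 2.850000, DF = 0.717931, PV = 2.046103
  t = 6.5000: CF_t = 2.850000, DF = 0.698376, PV = 1.990373
  t = 7.0000: CF_t = 2.850000, DF = 0.679354, PV = 1.936160
  t = 7.5000: CF_t = 2.850000, DF = 0.660851, PV = 1.883424
  t = 8.0000: CF_t = 2.850000, DF = 0.642851, PV = 1.832125
  t = 8.5000: CF_t = 2.850000, DF = 0.625341, PV = 1.782222
  t = 9.0000: CF_t = 2.850000, DF = 0.608309, PV = 1.733679
  t = 9.5000: CF_t = 2.850000, DF = 0.591740, PV = 1.686459
  t = 10.0000: CF_t = 102.850000, DF = 0.575622, PV = 59.202767
Price P = sum_t PV_t = 100.757817
Macaulay numerator sum_t t * PV_t:
  t * PV_t at t = 0.5000: 1.386187
  t * PV_t at t = 1.0000: 2.696861
  t * PV_t at t = 1.5000: 3.935109
  t * PV_t at t = 2.0000: 5.103903
  t * PV_t at t = 2.5000: 6.206108
  t * PV_t at t = 3.0000: 7.244483
  t * PV_t at t = 3.5000: 8.221690
  t * PV_t at t = 4.0000: 9.140289
  t * PV_t at t = 4.5000: 10.002748
  t * PV_t at t = 5.0000: 10.811444
  t * PV_t at t = 5.5000: 11.568666
  t * PV_t at t = 6.0000: 12.276618
  t * PV_t at t = 6.5000: 12.937421
  t * PV_t at t = 7.0000: 13.553120
  t * PV_t at t = 7.5000: 14.125681
  t * PV_t at t = 8.0000: 14.656997
  t * PV_t at t = 8.5000: 15.148891
  t * PV_t at t = 9.0000: 15.603115
  t * PV_t at t = 9.5000: 16.021357
  t * PV_t at t = 10.0000: 592.027667
Macaulay duration D = (sum_t t * PV_t) / P = 782.668357 / 100.757817 = 7.767818


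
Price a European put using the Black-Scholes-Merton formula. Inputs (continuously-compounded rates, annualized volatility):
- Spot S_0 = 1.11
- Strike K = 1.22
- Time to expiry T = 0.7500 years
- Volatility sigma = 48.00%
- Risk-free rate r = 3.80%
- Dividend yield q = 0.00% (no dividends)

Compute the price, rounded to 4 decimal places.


Answer: Price = 0.2292

Derivation:
d1 = (ln(S/K) + (r - q + 0.5*sigma^2) * T) / (sigma * sqrt(T)) = 0.04909680
d2 = d1 - sigma * sqrt(T) = -0.36659539
exp(-rT) = 0.97190229; exp(-qT) = 1.00000000
P = K * exp(-rT) * N(-d2) - S_0 * exp(-qT) * N(-d1)
N(-d1) = 0.48042108; N(-d2) = 0.64303958
P = 1.2200 * 0.97190229 * 0.64303958 - 1.1100 * 1.00000000 * 0.48042108 = 0.2292


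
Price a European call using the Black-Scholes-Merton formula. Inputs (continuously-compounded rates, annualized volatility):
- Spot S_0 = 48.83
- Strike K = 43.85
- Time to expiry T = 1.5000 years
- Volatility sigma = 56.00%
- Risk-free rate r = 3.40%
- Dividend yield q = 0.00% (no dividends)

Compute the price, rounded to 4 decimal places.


d1 = (ln(S/K) + (r - q + 0.5*sigma^2) * T) / (sigma * sqrt(T)) = 0.57412855
d2 = d1 - sigma * sqrt(T) = -0.11172858
exp(-rT) = 0.95027867; exp(-qT) = 1.00000000
C = S_0 * exp(-qT) * N(d1) - K * exp(-rT) * N(d2)
N(d1) = 0.71705959; N(d2) = 0.45551931
C = 48.8300 * 1.00000000 * 0.71705959 - 43.8500 * 0.95027867 * 0.45551931 = 16.0327

Answer: Price = 16.0327


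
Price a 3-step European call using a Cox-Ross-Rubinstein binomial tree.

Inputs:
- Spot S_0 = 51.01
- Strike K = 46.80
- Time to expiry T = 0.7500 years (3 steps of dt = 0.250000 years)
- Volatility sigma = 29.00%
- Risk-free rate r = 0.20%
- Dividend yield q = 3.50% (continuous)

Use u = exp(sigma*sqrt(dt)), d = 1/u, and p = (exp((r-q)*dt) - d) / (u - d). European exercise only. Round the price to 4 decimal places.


dt = T/N = 0.250000
u = exp(sigma*sqrt(dt)) = 1.156040; d = 1/u = 0.865022
p = (exp((r-q)*dt) - d) / (u - d) = 0.435581
Discount per step: exp(-r*dt) = 0.999500
Stock lattice S(k, i) with i counting down-moves:
  k=0: S(0,0) = 51.0100
  k=1: S(1,0) = 58.9696; S(1,1) = 44.1248
  k=2: S(2,0) = 68.1712; S(2,1) = 51.0100; S(2,2) = 38.1689
  k=3: S(3,0) = 78.8086; S(3,1) = 58.9696; S(3,2) = 44.1248; S(3,3) = 33.0170
Terminal payoffs V(N, i) = max(S_T - K, 0):
  V(3,0) = 32.008566; V(3,1) = 12.169578; V(3,2) = 0.000000; V(3,3) = 0.000000
Backward induction: V(k, i) = exp(-r*dt) * [p * V(k+1, i) + (1-p) * V(k+1, i+1)].
  V(2,0) = exp(-r*dt) * [p*32.008566 + (1-p)*12.169578] = 20.800665
  V(2,1) = exp(-r*dt) * [p*12.169578 + (1-p)*0.000000] = 5.298189
  V(2,2) = exp(-r*dt) * [p*0.000000 + (1-p)*0.000000] = 0.000000
  V(1,0) = exp(-r*dt) * [p*20.800665 + (1-p)*5.298189] = 12.044752
  V(1,1) = exp(-r*dt) * [p*5.298189 + (1-p)*0.000000] = 2.306638
  V(0,0) = exp(-r*dt) * [p*12.044752 + (1-p)*2.306638] = 6.545104

Answer: Price = V(0,0) = 6.5451


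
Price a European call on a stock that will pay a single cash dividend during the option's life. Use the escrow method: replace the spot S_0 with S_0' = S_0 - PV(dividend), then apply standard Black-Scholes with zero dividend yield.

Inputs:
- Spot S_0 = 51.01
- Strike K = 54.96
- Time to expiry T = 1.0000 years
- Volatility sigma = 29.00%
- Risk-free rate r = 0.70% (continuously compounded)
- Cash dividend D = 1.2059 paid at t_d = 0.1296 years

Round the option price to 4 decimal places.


Answer: Price = 3.9260

Derivation:
PV(D) = D * exp(-r * t_d) = 1.2059 * 0.99909321 = 1.20480650
S_0' = S_0 - PV(D) = 51.0100 - 1.20480650 = 49.80519350
d1 = (ln(S_0'/K) + (r + sigma^2/2)*T) / (sigma*sqrt(T)) = -0.17047028
d2 = d1 - sigma*sqrt(T) = -0.46047028
exp(-rT) = 0.99302444
N(d1) = 0.43232015; N(d2) = 0.32258935
C = S_0' * N(d1) - K * exp(-rT) * N(d2) = 49.80519350 * 0.43232015 - 54.9600 * 0.99302444 * 0.32258935 = 3.9260


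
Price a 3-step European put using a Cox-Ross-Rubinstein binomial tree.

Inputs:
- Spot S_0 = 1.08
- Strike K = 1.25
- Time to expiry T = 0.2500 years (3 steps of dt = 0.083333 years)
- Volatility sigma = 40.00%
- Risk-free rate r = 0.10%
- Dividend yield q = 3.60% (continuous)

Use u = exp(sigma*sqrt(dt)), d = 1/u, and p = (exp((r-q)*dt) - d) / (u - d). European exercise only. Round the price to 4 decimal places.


Answer: Price = V(0,0) = 0.2061

Derivation:
dt = T/N = 0.083333
u = exp(sigma*sqrt(dt)) = 1.122401; d = 1/u = 0.890947
p = (exp((r-q)*dt) - d) / (u - d) = 0.458581
Discount per step: exp(-r*dt) = 0.999917
Stock lattice S(k, i) with i counting down-moves:
  k=0: S(0,0) = 1.0800
  k=1: S(1,0) = 1.2122; S(1,1) = 0.9622
  k=2: S(2,0) = 1.3606; S(2,1) = 1.0800; S(2,2) = 0.8573
  k=3: S(3,0) = 1.5271; S(3,1) = 1.2122; S(3,2) = 0.9622; S(3,3) = 0.7638
Terminal payoffs V(N, i) = max(K - S_T, 0):
  V(3,0) = 0.000000; V(3,1) = 0.037807; V(3,2) = 0.287777; V(3,3) = 0.486200
Backward induction: V(k, i) = exp(-r*dt) * [p * V(k+1, i) + (1-p) * V(k+1, i+1)].
  V(2,0) = exp(-r*dt) * [p*0.000000 + (1-p)*0.037807] = 0.020468
  V(2,1) = exp(-r*dt) * [p*0.037807 + (1-p)*0.287777] = 0.173131
  V(2,2) = exp(-r*dt) * [p*0.287777 + (1-p)*0.486200] = 0.395174
  V(1,0) = exp(-r*dt) * [p*0.020468 + (1-p)*0.173131] = 0.103114
  V(1,1) = exp(-r*dt) * [p*0.173131 + (1-p)*0.395174] = 0.293325
  V(0,0) = exp(-r*dt) * [p*0.103114 + (1-p)*0.293325] = 0.206080


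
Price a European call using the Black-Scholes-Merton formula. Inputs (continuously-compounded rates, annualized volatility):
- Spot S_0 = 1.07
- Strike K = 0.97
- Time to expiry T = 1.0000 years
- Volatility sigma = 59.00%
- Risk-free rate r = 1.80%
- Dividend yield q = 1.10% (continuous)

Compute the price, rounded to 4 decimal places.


Answer: Price = 0.2897

Derivation:
d1 = (ln(S/K) + (r - q + 0.5*sigma^2) * T) / (sigma * sqrt(T)) = 0.47316586
d2 = d1 - sigma * sqrt(T) = -0.11683414
exp(-rT) = 0.98216103; exp(-qT) = 0.98906028
C = S_0 * exp(-qT) * N(d1) - K * exp(-rT) * N(d2)
N(d1) = 0.68195257; N(d2) = 0.45349574
C = 1.0700 * 0.98906028 * 0.68195257 - 0.9700 * 0.98216103 * 0.45349574 = 0.2897


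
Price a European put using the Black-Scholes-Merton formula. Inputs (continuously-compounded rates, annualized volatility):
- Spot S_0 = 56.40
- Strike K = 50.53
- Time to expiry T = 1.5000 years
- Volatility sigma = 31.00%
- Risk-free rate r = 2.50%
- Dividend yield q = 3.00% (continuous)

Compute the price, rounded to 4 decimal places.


d1 = (ln(S/K) + (r - q + 0.5*sigma^2) * T) / (sigma * sqrt(T)) = 0.45954782
d2 = d1 - sigma * sqrt(T) = 0.07987691
exp(-rT) = 0.96319442; exp(-qT) = 0.95599748
P = K * exp(-rT) * N(-d2) - S_0 * exp(-qT) * N(-d1)
N(-d1) = 0.32292041; N(-d2) = 0.46816758
P = 50.5300 * 0.96319442 * 0.46816758 - 56.4000 * 0.95599748 * 0.32292041 = 5.3745

Answer: Price = 5.3745


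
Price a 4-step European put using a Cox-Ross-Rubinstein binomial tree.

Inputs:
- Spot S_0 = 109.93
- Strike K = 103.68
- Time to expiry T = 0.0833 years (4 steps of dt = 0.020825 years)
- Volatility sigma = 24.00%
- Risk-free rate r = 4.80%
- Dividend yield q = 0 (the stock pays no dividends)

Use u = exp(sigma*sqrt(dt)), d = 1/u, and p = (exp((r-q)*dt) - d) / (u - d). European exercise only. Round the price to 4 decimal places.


Answer: Price = V(0,0) = 0.7429

Derivation:
dt = T/N = 0.020825
u = exp(sigma*sqrt(dt)) = 1.035241; d = 1/u = 0.965959
p = (exp((r-q)*dt) - d) / (u - d) = 0.505778
Discount per step: exp(-r*dt) = 0.999001
Stock lattice S(k, i) with i counting down-moves:
  k=0: S(0,0) = 109.9300
  k=1: S(1,0) = 113.8040; S(1,1) = 106.1879
  k=2: S(2,0) = 117.8146; S(2,1) = 109.9300; S(2,2) = 102.5731
  k=3: S(3,0) = 121.9665; S(3,1) = 113.8040; S(3,2) = 106.1879; S(3,3) = 99.0814
  k=4: S(4,0) = 126.2647; S(4,1) = 117.8146; S(4,2) = 109.9300; S(4,3) = 102.5731; S(4,4) = 95.7085
Terminal payoffs V(N, i) = max(K - S_T, 0):
  V(4,0) = 0.000000; V(4,1) = 0.000000; V(4,2) = 0.000000; V(4,3) = 1.106909; V(4,4) = 7.971468
Backward induction: V(k, i) = exp(-r*dt) * [p * V(k+1, i) + (1-p) * V(k+1, i+1)].
  V(3,0) = exp(-r*dt) * [p*0.000000 + (1-p)*0.000000] = 0.000000
  V(3,1) = exp(-r*dt) * [p*0.000000 + (1-p)*0.000000] = 0.000000
  V(3,2) = exp(-r*dt) * [p*0.000000 + (1-p)*1.106909] = 0.546513
  V(3,3) = exp(-r*dt) * [p*1.106909 + (1-p)*7.971468] = 4.495033
  V(2,0) = exp(-r*dt) * [p*0.000000 + (1-p)*0.000000] = 0.000000
  V(2,1) = exp(-r*dt) * [p*0.000000 + (1-p)*0.546513] = 0.269829
  V(2,2) = exp(-r*dt) * [p*0.546513 + (1-p)*4.495033] = 2.495464
  V(1,0) = exp(-r*dt) * [p*0.000000 + (1-p)*0.269829] = 0.133222
  V(1,1) = exp(-r*dt) * [p*0.269829 + (1-p)*2.495464] = 1.368419
  V(0,0) = exp(-r*dt) * [p*0.133222 + (1-p)*1.368419] = 0.742941


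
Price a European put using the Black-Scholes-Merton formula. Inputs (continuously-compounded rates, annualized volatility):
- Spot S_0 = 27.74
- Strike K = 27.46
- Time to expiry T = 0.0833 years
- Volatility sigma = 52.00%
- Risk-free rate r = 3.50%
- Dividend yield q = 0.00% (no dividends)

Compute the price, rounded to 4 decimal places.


Answer: Price = 1.4748

Derivation:
d1 = (ln(S/K) + (r - q + 0.5*sigma^2) * T) / (sigma * sqrt(T)) = 0.16206360
d2 = d1 - sigma * sqrt(T) = 0.01198256
exp(-rT) = 0.99708875; exp(-qT) = 1.00000000
P = K * exp(-rT) * N(-d2) - S_0 * exp(-qT) * N(-d1)
N(-d1) = 0.43562788; N(-d2) = 0.49521977
P = 27.4600 * 0.99708875 * 0.49521977 - 27.7400 * 1.00000000 * 0.43562788 = 1.4748


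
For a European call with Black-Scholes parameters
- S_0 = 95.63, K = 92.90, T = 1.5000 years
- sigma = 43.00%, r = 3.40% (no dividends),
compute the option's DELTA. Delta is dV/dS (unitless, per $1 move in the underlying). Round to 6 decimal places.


d1 = 0.4151561032; d2 = -0.1114841915
phi(d1) = 0.3660022390; exp(-qT) = 1.0000000000; exp(-rT) = 0.9502786705
N(d1) = 0.6609861844
Delta = exp(-qT) * N(d1) = 1.0000000000 * 0.6609861844 = 0.660986

Answer: Delta = 0.660986


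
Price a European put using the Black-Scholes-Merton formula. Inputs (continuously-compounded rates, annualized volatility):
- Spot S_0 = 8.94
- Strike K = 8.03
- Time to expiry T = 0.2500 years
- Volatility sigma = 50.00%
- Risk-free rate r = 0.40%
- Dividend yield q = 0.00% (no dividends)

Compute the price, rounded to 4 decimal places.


Answer: Price = 0.4622

Derivation:
d1 = (ln(S/K) + (r - q + 0.5*sigma^2) * T) / (sigma * sqrt(T)) = 0.55840424
d2 = d1 - sigma * sqrt(T) = 0.30840424
exp(-rT) = 0.99900050; exp(-qT) = 1.00000000
P = K * exp(-rT) * N(-d2) - S_0 * exp(-qT) * N(-d1)
N(-d1) = 0.28828419; N(-d2) = 0.37888738
P = 8.0300 * 0.99900050 * 0.37888738 - 8.9400 * 1.00000000 * 0.28828419 = 0.4622


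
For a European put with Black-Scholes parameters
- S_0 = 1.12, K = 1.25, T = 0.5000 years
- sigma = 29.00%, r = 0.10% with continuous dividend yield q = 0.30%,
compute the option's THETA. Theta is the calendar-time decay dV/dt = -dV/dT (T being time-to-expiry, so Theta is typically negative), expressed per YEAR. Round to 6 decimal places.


d1 = -0.4378691251; d2 = -0.6429300916
phi(d1) = 0.3624737509; exp(-qT) = 0.9985011244; exp(-rT) = 0.9995001250
Theta = -S*exp(-qT)*phi(d1)*sigma/(2*sqrt(T)) + r*K*exp(-rT)*N(-d2) - q*S*exp(-qT)*N(-d1)
N(-d1) = 0.6692594209; N(-d2) = 0.7398652687; sqrt(T) = 0.7071067812
Term 1 = -1.1200 * 0.9985011244 * 0.3624737509 * 0.2900 / (2 * 0.7071067812) = -0.0831239443
Term 2 = 0.0010 * 1.2500 * 0.9995001250 * 0.7398652687 = 0.0009243693
Term 3 = -0.0030 * 1.1200 * 0.9985011244 * 0.6692594209 = -0.0022453411
Theta = -0.0831239443 + (0.0009243693) + (-0.0022453411) = -0.084445

Answer: Theta = -0.084445


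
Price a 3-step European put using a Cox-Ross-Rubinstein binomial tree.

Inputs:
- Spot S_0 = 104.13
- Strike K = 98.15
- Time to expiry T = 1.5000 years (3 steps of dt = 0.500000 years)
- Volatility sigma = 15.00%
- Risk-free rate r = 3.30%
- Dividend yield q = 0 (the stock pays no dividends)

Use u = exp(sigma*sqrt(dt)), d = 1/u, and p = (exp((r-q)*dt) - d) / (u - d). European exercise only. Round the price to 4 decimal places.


dt = T/N = 0.500000
u = exp(sigma*sqrt(dt)) = 1.111895; d = 1/u = 0.899365
p = (exp((r-q)*dt) - d) / (u - d) = 0.551788
Discount per step: exp(-r*dt) = 0.983635
Stock lattice S(k, i) with i counting down-moves:
  k=0: S(0,0) = 104.1300
  k=1: S(1,0) = 115.7817; S(1,1) = 93.6509
  k=2: S(2,0) = 128.7371; S(2,1) = 104.1300; S(2,2) = 84.2264
  k=3: S(3,0) = 143.1421; S(3,1) = 115.7817; S(3,2) = 93.6509; S(3,3) = 75.7503
Terminal payoffs V(N, i) = max(K - S_T, 0):
  V(3,0) = 0.000000; V(3,1) = 0.000000; V(3,2) = 4.499094; V(3,3) = 22.399726
Backward induction: V(k, i) = exp(-r*dt) * [p * V(k+1, i) + (1-p) * V(k+1, i+1)].
  V(2,0) = exp(-r*dt) * [p*0.000000 + (1-p)*0.000000] = 0.000000
  V(2,1) = exp(-r*dt) * [p*0.000000 + (1-p)*4.499094] = 1.983546
  V(2,2) = exp(-r*dt) * [p*4.499094 + (1-p)*22.399726] = 12.317440
  V(1,0) = exp(-r*dt) * [p*0.000000 + (1-p)*1.983546] = 0.874499
  V(1,1) = exp(-r*dt) * [p*1.983546 + (1-p)*12.317440] = 6.507059
  V(0,0) = exp(-r*dt) * [p*0.874499 + (1-p)*6.507059] = 3.343453

Answer: Price = V(0,0) = 3.3435


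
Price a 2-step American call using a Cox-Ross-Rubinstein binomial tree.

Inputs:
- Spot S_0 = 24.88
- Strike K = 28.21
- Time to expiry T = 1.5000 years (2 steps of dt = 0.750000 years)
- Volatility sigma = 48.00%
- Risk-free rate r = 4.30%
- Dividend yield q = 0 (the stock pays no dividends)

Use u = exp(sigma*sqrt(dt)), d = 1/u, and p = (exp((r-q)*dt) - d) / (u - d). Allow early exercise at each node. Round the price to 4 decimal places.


dt = T/N = 0.750000
u = exp(sigma*sqrt(dt)) = 1.515419; d = 1/u = 0.659883
p = (exp((r-q)*dt) - d) / (u - d) = 0.435858
Discount per step: exp(-r*dt) = 0.968264
Stock lattice S(k, i) with i counting down-moves:
  k=0: S(0,0) = 24.8800
  k=1: S(1,0) = 37.7036; S(1,1) = 16.4179
  k=2: S(2,0) = 57.1368; S(2,1) = 24.8800; S(2,2) = 10.8339
Terminal payoffs V(N, i) = max(S_T - K, 0):
  V(2,0) = 28.926815; V(2,1) = 0.000000; V(2,2) = 0.000000
Backward induction: V(k, i) = exp(-r*dt) * [p * V(k+1, i) + (1-p) * V(k+1, i+1)]; then take max(V_cont, immediate exercise) for American.
  V(1,0) = exp(-r*dt) * [p*28.926815 + (1-p)*0.000000] = 12.207866; exercise = 9.493633; V(1,0) = max -> 12.207866
  V(1,1) = exp(-r*dt) * [p*0.000000 + (1-p)*0.000000] = 0.000000; exercise = 0.000000; V(1,1) = max -> 0.000000
  V(0,0) = exp(-r*dt) * [p*12.207866 + (1-p)*0.000000] = 5.152036; exercise = 0.000000; V(0,0) = max -> 5.152036

Answer: Price = V(0,0) = 5.1520


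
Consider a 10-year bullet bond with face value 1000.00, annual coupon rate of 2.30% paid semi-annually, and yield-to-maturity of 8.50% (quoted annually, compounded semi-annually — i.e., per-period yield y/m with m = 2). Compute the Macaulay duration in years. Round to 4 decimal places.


Answer: Macaulay duration = 8.5868 years

Derivation:
Coupon per period c = face * coupon_rate / m = 11.500000
Periods per year m = 2; per-period yield y/m = 0.042500
Number of cashflows N = 20
Cashflows (t years, CF_t, discount factor 1/(1+y/m)^(m*t), PV):
  t = 0.5000: CF_t = 11.500000, DF = 0.959233, PV = 11.031175
  t = 1.0000: CF_t = 11.500000, DF = 0.920127, PV = 10.581463
  t = 1.5000: CF_t = 11.500000, DF = 0.882616, PV = 10.150084
  t = 2.0000: CF_t = 11.500000, DF = 0.846634, PV = 9.736292
  t = 2.5000: CF_t = 11.500000, DF = 0.812119, PV = 9.339369
  t = 3.0000: CF_t = 11.500000, DF = 0.779011, PV = 8.958627
  t = 3.5000: CF_t = 11.500000, DF = 0.747253, PV = 8.593407
  t = 4.0000: CF_t = 11.500000, DF = 0.716789, PV = 8.243077
  t = 4.5000: CF_t = 11.500000, DF = 0.687568, PV = 7.907028
  t = 5.0000: CF_t = 11.500000, DF = 0.659537, PV = 7.584679
  t = 5.5000: CF_t = 11.500000, DF = 0.632650, PV = 7.275471
  t = 6.0000: CF_t = 11.500000, DF = 0.606858, PV = 6.978869
  t = 6.5000: CF_t = 11.500000, DF = 0.582118, PV = 6.694359
  t = 7.0000: CF_t = 11.500000, DF = 0.558387, PV = 6.421448
  t = 7.5000: CF_t = 11.500000, DF = 0.535623, PV = 6.159662
  t = 8.0000: CF_t = 11.500000, DF = 0.513787, PV = 5.908549
  t = 8.5000: CF_t = 11.500000, DF = 0.492841, PV = 5.667673
  t = 9.0000: CF_t = 11.500000, DF = 0.472749, PV = 5.436616
  t = 9.5000: CF_t = 11.500000, DF = 0.453477, PV = 5.214980
  t = 10.0000: CF_t = 1011.500000, DF = 0.434989, PV = 439.991832
Price P = sum_t PV_t = 587.874660
Macaulay numerator sum_t t * PV_t:
  t * PV_t at t = 0.5000: 5.515588
  t * PV_t at t = 1.0000: 10.581463
  t * PV_t at t = 1.5000: 15.225126
  t * PV_t at t = 2.0000: 19.472584
  t * PV_t at t = 2.5000: 23.348422
  t * PV_t at t = 3.0000: 26.875881
  t * PV_t at t = 3.5000: 30.076925
  t * PV_t at t = 4.0000: 32.972306
  t * PV_t at t = 4.5000: 35.581625
  t * PV_t at t = 5.0000: 37.923395
  t * PV_t at t = 5.5000: 40.015093
  t * PV_t at t = 6.0000: 41.873217
  t * PV_t at t = 6.5000: 43.513335
  t * PV_t at t = 7.0000: 44.950134
  t * PV_t at t = 7.5000: 46.197465
  t * PV_t at t = 8.0000: 47.268390
  t * PV_t at t = 8.5000: 48.175218
  t * PV_t at t = 9.0000: 48.929548
  t * PV_t at t = 9.5000: 49.542308
  t * PV_t at t = 10.0000: 4399.918319
Macaulay duration D = (sum_t t * PV_t) / P = 5047.956342 / 587.874660 = 8.586790


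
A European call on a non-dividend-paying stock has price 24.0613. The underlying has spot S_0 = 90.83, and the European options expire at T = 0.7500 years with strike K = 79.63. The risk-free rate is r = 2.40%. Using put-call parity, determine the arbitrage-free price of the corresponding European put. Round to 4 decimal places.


Put-call parity: C - P = S_0 * exp(-qT) - K * exp(-rT).
S_0 * exp(-qT) = 90.8300 * 1.00000000 = 90.83000000
K * exp(-rT) = 79.6300 * 0.98216103 = 78.20948301
P = C - S*exp(-qT) + K*exp(-rT)
P = 24.0613 - 90.83000000 + 78.20948301 = 11.4408

Answer: Put price = 11.4408


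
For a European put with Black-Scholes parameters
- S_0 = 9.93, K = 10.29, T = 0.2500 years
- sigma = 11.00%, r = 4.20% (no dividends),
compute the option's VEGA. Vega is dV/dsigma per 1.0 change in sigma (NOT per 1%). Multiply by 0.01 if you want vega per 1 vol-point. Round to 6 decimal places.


Answer: Vega = 1.806549

Derivation:
d1 = -0.4290831234; d2 = -0.4840831234
phi(d1) = 0.3638568723; exp(-qT) = 1.0000000000; exp(-rT) = 0.9895549326
Vega = S * exp(-qT) * phi(d1) * sqrt(T) = 9.9300 * 1.0000000000 * 0.3638568723 * 0.5000000000 = 1.806549


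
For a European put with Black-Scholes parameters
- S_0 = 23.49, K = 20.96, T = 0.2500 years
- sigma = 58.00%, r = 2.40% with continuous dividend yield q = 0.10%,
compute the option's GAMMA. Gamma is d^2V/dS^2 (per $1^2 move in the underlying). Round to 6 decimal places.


d1 = 0.5577894456; d2 = 0.2677894456
phi(d1) = 0.3414673999; exp(-qT) = 0.9997500312; exp(-rT) = 0.9940179641
Gamma = exp(-qT) * phi(d1) / (S * sigma * sqrt(T)) = 0.9997500312 * 0.3414673999 / (23.4900 * 0.5800 * 0.5000000000) = 0.050114

Answer: Gamma = 0.050114


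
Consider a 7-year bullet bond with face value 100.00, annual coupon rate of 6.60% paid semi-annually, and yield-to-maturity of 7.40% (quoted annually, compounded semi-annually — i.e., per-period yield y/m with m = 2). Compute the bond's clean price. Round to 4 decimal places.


Coupon per period c = face * coupon_rate / m = 3.300000
Periods per year m = 2; per-period yield y/m = 0.037000
Number of cashflows N = 14
Cashflows (t years, CF_t, discount factor 1/(1+y/m)^(m*t), PV):
  t = 0.5000: CF_t = 3.300000, DF = 0.964320, PV = 3.182257
  t = 1.0000: CF_t = 3.300000, DF = 0.929913, PV = 3.068714
  t = 1.5000: CF_t = 3.300000, DF = 0.896734, PV = 2.959223
  t = 2.0000: CF_t = 3.300000, DF = 0.864739, PV = 2.853638
  t = 2.5000: CF_t = 3.300000, DF = 0.833885, PV = 2.751821
  t = 3.0000: CF_t = 3.300000, DF = 0.804132, PV = 2.653636
  t = 3.5000: CF_t = 3.300000, DF = 0.775441, PV = 2.558955
  t = 4.0000: CF_t = 3.300000, DF = 0.747773, PV = 2.467652
  t = 4.5000: CF_t = 3.300000, DF = 0.721093, PV = 2.379606
  t = 5.0000: CF_t = 3.300000, DF = 0.695364, PV = 2.294702
  t = 5.5000: CF_t = 3.300000, DF = 0.670554, PV = 2.212828
  t = 6.0000: CF_t = 3.300000, DF = 0.646629, PV = 2.133874
  t = 6.5000: CF_t = 3.300000, DF = 0.623557, PV = 2.057738
  t = 7.0000: CF_t = 103.300000, DF = 0.601309, PV = 62.115178
Price P = sum_t PV_t = 95.689823

Answer: Price = 95.6898


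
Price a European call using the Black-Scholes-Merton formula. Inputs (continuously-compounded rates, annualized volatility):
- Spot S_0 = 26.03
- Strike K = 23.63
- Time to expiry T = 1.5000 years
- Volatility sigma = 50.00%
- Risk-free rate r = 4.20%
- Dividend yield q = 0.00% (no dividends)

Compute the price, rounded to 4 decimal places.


Answer: Price = 7.9100

Derivation:
d1 = (ln(S/K) + (r - q + 0.5*sigma^2) * T) / (sigma * sqrt(T)) = 0.56702851
d2 = d1 - sigma * sqrt(T) = -0.04534393
exp(-rT) = 0.93894347; exp(-qT) = 1.00000000
C = S_0 * exp(-qT) * N(d1) - K * exp(-rT) * N(d2)
N(d1) = 0.71465259; N(d2) = 0.48191659
C = 26.0300 * 1.00000000 * 0.71465259 - 23.6300 * 0.93894347 * 0.48191659 = 7.9100


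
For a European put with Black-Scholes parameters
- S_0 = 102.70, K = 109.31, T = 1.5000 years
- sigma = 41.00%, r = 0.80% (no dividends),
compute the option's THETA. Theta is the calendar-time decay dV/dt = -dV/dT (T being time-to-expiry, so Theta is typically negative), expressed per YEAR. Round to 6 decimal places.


Answer: Theta = -6.229672

Derivation:
d1 = 0.1507516250; d2 = -0.3513937723
phi(d1) = 0.3944347469; exp(-qT) = 1.0000000000; exp(-rT) = 0.9880717129
Theta = -S*exp(-qT)*phi(d1)*sigma/(2*sqrt(T)) + r*K*exp(-rT)*N(-d2) - q*S*exp(-qT)*N(-d1)
N(-d1) = 0.4400858238; N(-d2) = 0.6373535230; sqrt(T) = 1.2247448714
Term 1 = -102.7000 * 1.0000000000 * 0.3944347469 * 0.4100 / (2 * 1.2247448714) = -6.7803769893
Term 2 = 0.0080 * 109.3100 * 0.9880717129 * 0.6373535230 = 0.5507046433
Term 3 = 0 (no dividend yield, q = 0)
Theta = -6.7803769893 + (0.5507046433) + (0.0000000000) = -6.229672


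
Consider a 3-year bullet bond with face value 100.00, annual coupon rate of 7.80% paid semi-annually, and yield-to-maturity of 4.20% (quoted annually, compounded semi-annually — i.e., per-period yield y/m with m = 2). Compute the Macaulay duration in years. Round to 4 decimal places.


Answer: Macaulay duration = 2.7467 years

Derivation:
Coupon per period c = face * coupon_rate / m = 3.900000
Periods per year m = 2; per-period yield y/m = 0.021000
Number of cashflows N = 6
Cashflows (t years, CF_t, discount factor 1/(1+y/m)^(m*t), PV):
  t = 0.5000: CF_t = 3.900000, DF = 0.979432, PV = 3.819785
  t = 1.0000: CF_t = 3.900000, DF = 0.959287, PV = 3.741219
  t = 1.5000: CF_t = 3.900000, DF = 0.939556, PV = 3.664269
  t = 2.0000: CF_t = 3.900000, DF = 0.920231, PV = 3.588902
  t = 2.5000: CF_t = 3.900000, DF = 0.901304, PV = 3.515086
  t = 3.0000: CF_t = 103.900000, DF = 0.882766, PV = 91.719377
Price P = sum_t PV_t = 110.048637
Macaulay numerator sum_t t * PV_t:
  t * PV_t at t = 0.5000: 1.909892
  t * PV_t at t = 1.0000: 3.741219
  t * PV_t at t = 1.5000: 5.496404
  t * PV_t at t = 2.0000: 7.177805
  t * PV_t at t = 2.5000: 8.787714
  t * PV_t at t = 3.0000: 275.158130
Macaulay duration D = (sum_t t * PV_t) / P = 302.271164 / 110.048637 = 2.746705


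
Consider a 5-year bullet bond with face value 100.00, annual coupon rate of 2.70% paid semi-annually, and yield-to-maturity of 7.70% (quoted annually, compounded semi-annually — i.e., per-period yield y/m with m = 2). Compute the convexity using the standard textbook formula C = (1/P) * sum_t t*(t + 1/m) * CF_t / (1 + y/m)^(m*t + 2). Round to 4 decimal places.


Answer: Convexity = 23.2589

Derivation:
Coupon per period c = face * coupon_rate / m = 1.350000
Periods per year m = 2; per-period yield y/m = 0.038500
Number of cashflows N = 10
Cashflows (t years, CF_t, discount factor 1/(1+y/m)^(m*t), PV):
  t = 0.5000: CF_t = 1.350000, DF = 0.962927, PV = 1.299952
  t = 1.0000: CF_t = 1.350000, DF = 0.927229, PV = 1.251759
  t = 1.5000: CF_t = 1.350000, DF = 0.892854, PV = 1.205353
  t = 2.0000: CF_t = 1.350000, DF = 0.859754, PV = 1.160667
  t = 2.5000: CF_t = 1.350000, DF = 0.827880, PV = 1.117638
  t = 3.0000: CF_t = 1.350000, DF = 0.797188, PV = 1.076204
  t = 3.5000: CF_t = 1.350000, DF = 0.767635, PV = 1.036307
  t = 4.0000: CF_t = 1.350000, DF = 0.739176, PV = 0.997888
  t = 4.5000: CF_t = 1.350000, DF = 0.711773, PV = 0.960894
  t = 5.0000: CF_t = 101.350000, DF = 0.685386, PV = 69.463833
Price P = sum_t PV_t = 79.570495
Convexity numerator sum_t t*(t + 1/m) * CF_t / (1+y/m)^(m*t + 2):
  t = 0.5000: term = 0.602677
  t = 1.0000: term = 1.741001
  t = 1.5000: term = 3.352915
  t = 2.0000: term = 5.381022
  t = 2.5000: term = 7.772299
  t = 3.0000: term = 10.477823
  t = 3.5000: term = 13.452509
  t = 4.0000: term = 16.654871
  t = 4.5000: term = 20.046787
  t = 5.0000: term = 1771.244181
Convexity = (1/P) * sum = 1850.726084 / 79.570495 = 23.258949


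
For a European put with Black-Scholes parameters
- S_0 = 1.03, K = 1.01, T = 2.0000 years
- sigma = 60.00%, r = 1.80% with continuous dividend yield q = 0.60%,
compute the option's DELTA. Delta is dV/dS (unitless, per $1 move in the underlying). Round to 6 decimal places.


d1 = 0.4756571451; d2 = -0.3728709923
phi(d1) = 0.3562710744; exp(-qT) = 0.9880717129; exp(-rT) = 0.9646402935
N(-d1) = 0.3171593283
Delta = -exp(-qT) * N(-d1) = -0.9880717129 * 0.3171593283 = -0.313376

Answer: Delta = -0.313376


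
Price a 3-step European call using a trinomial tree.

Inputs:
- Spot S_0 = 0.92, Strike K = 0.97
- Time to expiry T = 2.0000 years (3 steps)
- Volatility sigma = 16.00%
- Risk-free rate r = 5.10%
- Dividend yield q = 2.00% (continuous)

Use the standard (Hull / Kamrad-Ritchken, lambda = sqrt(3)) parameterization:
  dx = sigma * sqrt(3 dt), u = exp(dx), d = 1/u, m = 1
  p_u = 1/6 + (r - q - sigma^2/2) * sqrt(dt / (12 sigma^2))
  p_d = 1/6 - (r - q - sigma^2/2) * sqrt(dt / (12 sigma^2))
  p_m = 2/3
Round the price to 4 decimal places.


Answer: Price = V(0,0) = 0.0831

Derivation:
dt = T/N = 0.666667; dx = sigma*sqrt(3*dt) = 0.226274
u = exp(dx) = 1.253919; d = 1/u = 0.797499
p_u = 0.193478, p_m = 0.666667, p_d = 0.139856
Discount per step: exp(-r*dt) = 0.966572
Stock lattice S(k, j) with j the centered position index:
  k=0: S(0,+0) = 0.9200
  k=1: S(1,-1) = 0.7337; S(1,+0) = 0.9200; S(1,+1) = 1.1536
  k=2: S(2,-2) = 0.5851; S(2,-1) = 0.7337; S(2,+0) = 0.9200; S(2,+1) = 1.1536; S(2,+2) = 1.4465
  k=3: S(3,-3) = 0.4666; S(3,-2) = 0.5851; S(3,-1) = 0.7337; S(3,+0) = 0.9200; S(3,+1) = 1.1536; S(3,+2) = 1.4465; S(3,+3) = 1.8138
Terminal payoffs V(N, j) = max(S_T - K, 0):
  V(3,-3) = 0.000000; V(3,-2) = 0.000000; V(3,-1) = 0.000000; V(3,+0) = 0.000000; V(3,+1) = 0.183606; V(3,+2) = 0.476529; V(3,+3) = 0.843830
Backward induction: V(k, j) = exp(-r*dt) * [p_u * V(k+1, j+1) + p_m * V(k+1, j) + p_d * V(k+1, j-1)]
  V(2,-2) = exp(-r*dt) * [p_u*0.000000 + p_m*0.000000 + p_d*0.000000] = 0.000000
  V(2,-1) = exp(-r*dt) * [p_u*0.000000 + p_m*0.000000 + p_d*0.000000] = 0.000000
  V(2,+0) = exp(-r*dt) * [p_u*0.183606 + p_m*0.000000 + p_d*0.000000] = 0.034336
  V(2,+1) = exp(-r*dt) * [p_u*0.476529 + p_m*0.183606 + p_d*0.000000] = 0.207428
  V(2,+2) = exp(-r*dt) * [p_u*0.843830 + p_m*0.476529 + p_d*0.183606] = 0.489691
  V(1,-1) = exp(-r*dt) * [p_u*0.034336 + p_m*0.000000 + p_d*0.000000] = 0.006421
  V(1,+0) = exp(-r*dt) * [p_u*0.207428 + p_m*0.034336 + p_d*0.000000] = 0.060917
  V(1,+1) = exp(-r*dt) * [p_u*0.489691 + p_m*0.207428 + p_d*0.034336] = 0.229881
  V(0,+0) = exp(-r*dt) * [p_u*0.229881 + p_m*0.060917 + p_d*0.006421] = 0.083112


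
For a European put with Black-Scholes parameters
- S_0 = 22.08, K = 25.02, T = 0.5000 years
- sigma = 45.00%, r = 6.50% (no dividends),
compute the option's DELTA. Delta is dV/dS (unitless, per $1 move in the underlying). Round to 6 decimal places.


Answer: Delta = -0.552354

Derivation:
d1 = -0.1316107482; d2 = -0.4498087997
phi(d1) = 0.3955020819; exp(-qT) = 1.0000000000; exp(-rT) = 0.9680224498
N(-d1) = 0.5523539082
Delta = -exp(-qT) * N(-d1) = -1.0000000000 * 0.5523539082 = -0.552354


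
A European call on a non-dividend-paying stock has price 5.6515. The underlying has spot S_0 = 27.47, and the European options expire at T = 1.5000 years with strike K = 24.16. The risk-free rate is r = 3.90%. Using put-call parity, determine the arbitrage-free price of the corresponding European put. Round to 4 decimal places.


Put-call parity: C - P = S_0 * exp(-qT) - K * exp(-rT).
S_0 * exp(-qT) = 27.4700 * 1.00000000 = 27.47000000
K * exp(-rT) = 24.1600 * 0.94317824 = 22.78718629
P = C - S*exp(-qT) + K*exp(-rT)
P = 5.6515 - 27.47000000 + 22.78718629 = 0.9687

Answer: Put price = 0.9687


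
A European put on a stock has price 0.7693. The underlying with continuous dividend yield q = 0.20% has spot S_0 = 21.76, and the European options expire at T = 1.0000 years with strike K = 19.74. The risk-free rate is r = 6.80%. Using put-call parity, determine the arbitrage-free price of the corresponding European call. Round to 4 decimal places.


Answer: Call price = 4.0435

Derivation:
Put-call parity: C - P = S_0 * exp(-qT) - K * exp(-rT).
S_0 * exp(-qT) = 21.7600 * 0.99800200 = 21.71652349
K * exp(-rT) = 19.7400 * 0.93426047 = 18.44230175
C = P + S*exp(-qT) - K*exp(-rT)
C = 0.7693 + 21.71652349 - 18.44230175 = 4.0435


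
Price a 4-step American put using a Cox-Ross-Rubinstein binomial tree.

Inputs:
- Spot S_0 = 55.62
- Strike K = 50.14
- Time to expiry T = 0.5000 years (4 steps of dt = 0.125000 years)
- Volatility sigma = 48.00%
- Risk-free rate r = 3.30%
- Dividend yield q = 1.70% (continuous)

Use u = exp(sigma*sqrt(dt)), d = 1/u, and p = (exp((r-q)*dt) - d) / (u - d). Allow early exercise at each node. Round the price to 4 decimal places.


dt = T/N = 0.125000
u = exp(sigma*sqrt(dt)) = 1.184956; d = 1/u = 0.843913
p = (exp((r-q)*dt) - d) / (u - d) = 0.463545
Discount per step: exp(-r*dt) = 0.995883
Stock lattice S(k, i) with i counting down-moves:
  k=0: S(0,0) = 55.6200
  k=1: S(1,0) = 65.9073; S(1,1) = 46.9385
  k=2: S(2,0) = 78.0972; S(2,1) = 55.6200; S(2,2) = 39.6120
  k=3: S(3,0) = 92.5417; S(3,1) = 65.9073; S(3,2) = 46.9385; S(3,3) = 33.4291
  k=4: S(4,0) = 109.6579; S(4,1) = 78.0972; S(4,2) = 55.6200; S(4,3) = 39.6120; S(4,4) = 28.2112
Terminal payoffs V(N, i) = max(K - S_T, 0):
  V(4,0) = 0.000000; V(4,1) = 0.000000; V(4,2) = 0.000000; V(4,3) = 10.528020; V(4,4) = 21.928764
Backward induction: V(k, i) = exp(-r*dt) * [p * V(k+1, i) + (1-p) * V(k+1, i+1)]; then take max(V_cont, immediate exercise) for American.
  V(3,0) = exp(-r*dt) * [p*0.000000 + (1-p)*0.000000] = 0.000000; exercise = 0.000000; V(3,0) = max -> 0.000000
  V(3,1) = exp(-r*dt) * [p*0.000000 + (1-p)*0.000000] = 0.000000; exercise = 0.000000; V(3,1) = max -> 0.000000
  V(3,2) = exp(-r*dt) * [p*0.000000 + (1-p)*10.528020] = 5.624556; exercise = 3.201548; V(3,2) = max -> 5.624556
  V(3,3) = exp(-r*dt) * [p*10.528020 + (1-p)*21.928764] = 16.575487; exercise = 16.710927; V(3,3) = max -> 16.710927
  V(2,0) = exp(-r*dt) * [p*0.000000 + (1-p)*0.000000] = 0.000000; exercise = 0.000000; V(2,0) = max -> 0.000000
  V(2,1) = exp(-r*dt) * [p*0.000000 + (1-p)*5.624556] = 3.004898; exercise = 0.000000; V(2,1) = max -> 3.004898
  V(2,2) = exp(-r*dt) * [p*5.624556 + (1-p)*16.710927] = 11.524256; exercise = 10.528020; V(2,2) = max -> 11.524256
  V(1,0) = exp(-r*dt) * [p*0.000000 + (1-p)*3.004898] = 1.605356; exercise = 0.000000; V(1,0) = max -> 1.605356
  V(1,1) = exp(-r*dt) * [p*3.004898 + (1-p)*11.524256] = 7.543964; exercise = 3.201548; V(1,1) = max -> 7.543964
  V(0,0) = exp(-r*dt) * [p*1.605356 + (1-p)*7.543964] = 4.771427; exercise = 0.000000; V(0,0) = max -> 4.771427

Answer: Price = V(0,0) = 4.7714


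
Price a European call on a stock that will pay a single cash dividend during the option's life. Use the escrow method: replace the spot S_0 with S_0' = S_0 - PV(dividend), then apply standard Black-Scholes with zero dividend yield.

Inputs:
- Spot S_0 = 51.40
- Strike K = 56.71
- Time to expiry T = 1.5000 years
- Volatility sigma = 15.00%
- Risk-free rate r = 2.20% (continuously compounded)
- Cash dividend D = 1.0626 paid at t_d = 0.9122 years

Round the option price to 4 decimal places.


Answer: Price = 2.0062

Derivation:
PV(D) = D * exp(-r * t_d) = 1.0626 * 0.98013163 = 1.04148787
S_0' = S_0 - PV(D) = 51.4000 - 1.04148787 = 50.35851213
d1 = (ln(S_0'/K) + (r + sigma^2/2)*T) / (sigma*sqrt(T)) = -0.37508709
d2 = d1 - sigma*sqrt(T) = -0.55879882
exp(-rT) = 0.96753856
N(d1) = 0.35379785; N(d2) = 0.28814951
C = S_0' * N(d1) - K * exp(-rT) * N(d2) = 50.35851213 * 0.35379785 - 56.7100 * 0.96753856 * 0.28814951 = 2.0062


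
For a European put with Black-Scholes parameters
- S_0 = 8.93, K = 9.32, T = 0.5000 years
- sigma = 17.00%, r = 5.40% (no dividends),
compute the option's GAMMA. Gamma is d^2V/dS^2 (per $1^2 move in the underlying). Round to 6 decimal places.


Answer: Gamma = 0.370709

Derivation:
d1 = -0.0708873201; d2 = -0.1910954729
phi(d1) = 0.3979411936; exp(-qT) = 1.0000000000; exp(-rT) = 0.9733612415
Gamma = exp(-qT) * phi(d1) / (S * sigma * sqrt(T)) = 1.0000000000 * 0.3979411936 / (8.9300 * 0.1700 * 0.7071067812) = 0.370709


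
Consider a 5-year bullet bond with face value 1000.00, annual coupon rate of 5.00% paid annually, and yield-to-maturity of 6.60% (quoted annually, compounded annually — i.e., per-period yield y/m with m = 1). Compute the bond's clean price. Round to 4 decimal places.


Coupon per period c = face * coupon_rate / m = 50.000000
Periods per year m = 1; per-period yield y/m = 0.066000
Number of cashflows N = 5
Cashflows (t years, CF_t, discount factor 1/(1+y/m)^(m*t), PV):
  t = 1.0000: CF_t = 50.000000, DF = 0.938086, PV = 46.904315
  t = 2.0000: CF_t = 50.000000, DF = 0.880006, PV = 44.000296
  t = 3.0000: CF_t = 50.000000, DF = 0.825521, PV = 41.276075
  t = 4.0000: CF_t = 50.000000, DF = 0.774410, PV = 38.720520
  t = 5.0000: CF_t = 1050.000000, DF = 0.726464, PV = 762.786987
Price P = sum_t PV_t = 933.688193

Answer: Price = 933.6882


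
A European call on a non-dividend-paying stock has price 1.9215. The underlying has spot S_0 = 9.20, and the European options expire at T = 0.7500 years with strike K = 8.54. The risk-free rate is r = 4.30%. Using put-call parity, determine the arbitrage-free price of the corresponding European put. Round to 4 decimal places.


Answer: Put price = 0.9905

Derivation:
Put-call parity: C - P = S_0 * exp(-qT) - K * exp(-rT).
S_0 * exp(-qT) = 9.2000 * 1.00000000 = 9.20000000
K * exp(-rT) = 8.5400 * 0.96826449 = 8.26897871
P = C - S*exp(-qT) + K*exp(-rT)
P = 1.9215 - 9.20000000 + 8.26897871 = 0.9905


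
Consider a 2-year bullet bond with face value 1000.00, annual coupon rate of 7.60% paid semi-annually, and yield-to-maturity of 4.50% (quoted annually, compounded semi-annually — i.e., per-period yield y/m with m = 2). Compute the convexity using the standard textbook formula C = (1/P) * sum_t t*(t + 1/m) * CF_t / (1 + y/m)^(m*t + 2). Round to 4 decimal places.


Answer: Convexity = 4.4521

Derivation:
Coupon per period c = face * coupon_rate / m = 38.000000
Periods per year m = 2; per-period yield y/m = 0.022500
Number of cashflows N = 4
Cashflows (t years, CF_t, discount factor 1/(1+y/m)^(m*t), PV):
  t = 0.5000: CF_t = 38.000000, DF = 0.977995, PV = 37.163814
  t = 1.0000: CF_t = 38.000000, DF = 0.956474, PV = 36.346029
  t = 1.5000: CF_t = 38.000000, DF = 0.935427, PV = 35.546238
  t = 2.0000: CF_t = 1038.000000, DF = 0.914843, PV = 949.607392
Price P = sum_t PV_t = 1058.663473
Convexity numerator sum_t t*(t + 1/m) * CF_t / (1+y/m)^(m*t + 2):
  t = 0.5000: term = 17.773119
  t = 1.0000: term = 52.146071
  t = 1.5000: term = 101.997204
  t = 2.0000: term = 4541.375972
Convexity = (1/P) * sum = 4713.292366 / 1058.663473 = 4.452116


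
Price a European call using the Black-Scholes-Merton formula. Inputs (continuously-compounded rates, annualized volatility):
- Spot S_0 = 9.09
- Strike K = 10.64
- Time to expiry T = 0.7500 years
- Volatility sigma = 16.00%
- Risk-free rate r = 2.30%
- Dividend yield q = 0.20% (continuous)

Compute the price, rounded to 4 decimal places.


Answer: Price = 0.1076

Derivation:
d1 = (ln(S/K) + (r - q + 0.5*sigma^2) * T) / (sigma * sqrt(T)) = -0.95331770
d2 = d1 - sigma * sqrt(T) = -1.09188177
exp(-rT) = 0.98289793; exp(-qT) = 0.99850112
C = S_0 * exp(-qT) * N(d1) - K * exp(-rT) * N(d2)
N(d1) = 0.17021456; N(d2) = 0.13744254
C = 9.0900 * 0.99850112 * 0.17021456 - 10.6400 * 0.98289793 * 0.13744254 = 0.1076


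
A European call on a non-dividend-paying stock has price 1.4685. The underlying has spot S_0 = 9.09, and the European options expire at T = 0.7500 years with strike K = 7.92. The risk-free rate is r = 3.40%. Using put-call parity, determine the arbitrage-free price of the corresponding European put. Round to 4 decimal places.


Put-call parity: C - P = S_0 * exp(-qT) - K * exp(-rT).
S_0 * exp(-qT) = 9.0900 * 1.00000000 = 9.09000000
K * exp(-rT) = 7.9200 * 0.97482238 = 7.72059324
P = C - S*exp(-qT) + K*exp(-rT)
P = 1.4685 - 9.09000000 + 7.72059324 = 0.0991

Answer: Put price = 0.0991


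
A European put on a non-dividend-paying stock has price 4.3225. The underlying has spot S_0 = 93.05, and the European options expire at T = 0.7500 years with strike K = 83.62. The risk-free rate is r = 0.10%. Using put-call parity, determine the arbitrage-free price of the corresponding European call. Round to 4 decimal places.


Answer: Call price = 13.8152

Derivation:
Put-call parity: C - P = S_0 * exp(-qT) - K * exp(-rT).
S_0 * exp(-qT) = 93.0500 * 1.00000000 = 93.05000000
K * exp(-rT) = 83.6200 * 0.99925028 = 83.55730851
C = P + S*exp(-qT) - K*exp(-rT)
C = 4.3225 + 93.05000000 - 83.55730851 = 13.8152
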